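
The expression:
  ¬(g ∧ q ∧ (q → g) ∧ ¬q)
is always true.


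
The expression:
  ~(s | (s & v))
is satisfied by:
  {s: False}


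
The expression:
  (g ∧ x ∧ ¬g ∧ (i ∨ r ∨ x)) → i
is always true.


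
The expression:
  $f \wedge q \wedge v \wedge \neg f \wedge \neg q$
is never true.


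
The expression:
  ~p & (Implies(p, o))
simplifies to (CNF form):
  ~p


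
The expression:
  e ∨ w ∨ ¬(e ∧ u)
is always true.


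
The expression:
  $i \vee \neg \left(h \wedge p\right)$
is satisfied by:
  {i: True, p: False, h: False}
  {p: False, h: False, i: False}
  {i: True, h: True, p: False}
  {h: True, p: False, i: False}
  {i: True, p: True, h: False}
  {p: True, i: False, h: False}
  {i: True, h: True, p: True}


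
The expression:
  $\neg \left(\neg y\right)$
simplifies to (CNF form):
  $y$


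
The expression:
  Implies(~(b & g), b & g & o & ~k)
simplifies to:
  b & g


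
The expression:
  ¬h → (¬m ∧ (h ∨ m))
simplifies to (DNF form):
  h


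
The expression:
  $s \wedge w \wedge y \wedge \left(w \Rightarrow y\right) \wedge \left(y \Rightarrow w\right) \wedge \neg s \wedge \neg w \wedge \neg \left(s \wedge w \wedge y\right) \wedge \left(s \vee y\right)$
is never true.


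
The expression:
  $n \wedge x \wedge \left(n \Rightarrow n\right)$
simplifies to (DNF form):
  $n \wedge x$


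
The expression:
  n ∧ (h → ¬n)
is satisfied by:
  {n: True, h: False}


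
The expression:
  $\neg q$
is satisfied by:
  {q: False}


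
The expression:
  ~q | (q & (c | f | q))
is always true.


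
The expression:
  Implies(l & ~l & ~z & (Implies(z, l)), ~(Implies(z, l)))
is always true.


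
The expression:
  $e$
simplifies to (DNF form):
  $e$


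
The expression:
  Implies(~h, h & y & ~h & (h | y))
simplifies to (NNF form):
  h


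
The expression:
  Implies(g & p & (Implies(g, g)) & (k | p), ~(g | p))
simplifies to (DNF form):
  ~g | ~p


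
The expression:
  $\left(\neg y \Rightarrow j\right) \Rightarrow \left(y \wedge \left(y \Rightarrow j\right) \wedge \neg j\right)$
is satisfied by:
  {y: False, j: False}


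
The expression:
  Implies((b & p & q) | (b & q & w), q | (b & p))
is always true.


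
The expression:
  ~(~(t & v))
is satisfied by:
  {t: True, v: True}


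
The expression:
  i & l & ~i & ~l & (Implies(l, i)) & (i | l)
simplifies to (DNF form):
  False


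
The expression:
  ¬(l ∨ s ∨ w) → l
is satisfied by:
  {s: True, l: True, w: True}
  {s: True, l: True, w: False}
  {s: True, w: True, l: False}
  {s: True, w: False, l: False}
  {l: True, w: True, s: False}
  {l: True, w: False, s: False}
  {w: True, l: False, s: False}


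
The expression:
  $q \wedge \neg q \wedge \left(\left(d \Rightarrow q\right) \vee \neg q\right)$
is never true.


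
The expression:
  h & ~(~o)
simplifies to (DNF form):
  h & o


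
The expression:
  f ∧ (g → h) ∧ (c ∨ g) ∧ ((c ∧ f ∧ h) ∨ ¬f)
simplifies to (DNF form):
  c ∧ f ∧ h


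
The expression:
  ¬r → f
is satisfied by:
  {r: True, f: True}
  {r: True, f: False}
  {f: True, r: False}


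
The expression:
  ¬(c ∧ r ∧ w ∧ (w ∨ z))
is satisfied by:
  {w: False, c: False, r: False}
  {r: True, w: False, c: False}
  {c: True, w: False, r: False}
  {r: True, c: True, w: False}
  {w: True, r: False, c: False}
  {r: True, w: True, c: False}
  {c: True, w: True, r: False}


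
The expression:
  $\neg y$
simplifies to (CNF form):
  $\neg y$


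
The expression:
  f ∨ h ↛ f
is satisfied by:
  {h: True, f: True}
  {h: True, f: False}
  {f: True, h: False}


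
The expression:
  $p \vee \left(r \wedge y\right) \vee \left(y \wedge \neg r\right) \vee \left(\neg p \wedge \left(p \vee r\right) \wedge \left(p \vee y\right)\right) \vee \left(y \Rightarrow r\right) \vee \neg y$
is always true.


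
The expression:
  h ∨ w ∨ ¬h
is always true.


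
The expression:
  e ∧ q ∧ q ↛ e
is never true.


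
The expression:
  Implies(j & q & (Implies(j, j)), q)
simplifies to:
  True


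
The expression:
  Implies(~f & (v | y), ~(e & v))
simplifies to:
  f | ~e | ~v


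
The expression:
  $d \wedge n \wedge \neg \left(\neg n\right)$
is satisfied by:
  {d: True, n: True}


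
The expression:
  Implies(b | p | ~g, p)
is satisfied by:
  {g: True, p: True, b: False}
  {p: True, b: False, g: False}
  {g: True, p: True, b: True}
  {p: True, b: True, g: False}
  {g: True, b: False, p: False}


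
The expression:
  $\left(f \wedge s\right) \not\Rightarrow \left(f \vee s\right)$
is never true.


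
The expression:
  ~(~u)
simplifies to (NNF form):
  u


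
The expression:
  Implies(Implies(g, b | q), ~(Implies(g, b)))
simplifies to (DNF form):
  g & ~b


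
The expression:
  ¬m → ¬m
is always true.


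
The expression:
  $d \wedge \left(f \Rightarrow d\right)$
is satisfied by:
  {d: True}


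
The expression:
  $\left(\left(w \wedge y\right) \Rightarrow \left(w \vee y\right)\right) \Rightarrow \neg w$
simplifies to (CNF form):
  $\neg w$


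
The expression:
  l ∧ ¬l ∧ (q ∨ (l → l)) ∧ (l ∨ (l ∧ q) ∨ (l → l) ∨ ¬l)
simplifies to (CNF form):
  False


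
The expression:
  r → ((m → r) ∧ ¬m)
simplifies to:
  ¬m ∨ ¬r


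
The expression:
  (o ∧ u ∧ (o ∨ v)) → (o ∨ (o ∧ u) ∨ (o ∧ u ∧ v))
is always true.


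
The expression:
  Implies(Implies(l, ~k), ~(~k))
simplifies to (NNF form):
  k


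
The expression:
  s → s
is always true.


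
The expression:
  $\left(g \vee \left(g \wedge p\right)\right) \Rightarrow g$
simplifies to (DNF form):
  $\text{True}$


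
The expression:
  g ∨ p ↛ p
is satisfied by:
  {g: True}


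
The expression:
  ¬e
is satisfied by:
  {e: False}


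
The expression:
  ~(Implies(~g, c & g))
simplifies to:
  ~g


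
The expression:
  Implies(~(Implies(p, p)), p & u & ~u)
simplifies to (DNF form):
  True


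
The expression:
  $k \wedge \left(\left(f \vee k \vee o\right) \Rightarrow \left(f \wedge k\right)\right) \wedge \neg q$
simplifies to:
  $f \wedge k \wedge \neg q$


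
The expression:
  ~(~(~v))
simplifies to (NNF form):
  ~v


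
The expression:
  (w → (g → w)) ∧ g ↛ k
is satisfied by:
  {g: True, k: False}


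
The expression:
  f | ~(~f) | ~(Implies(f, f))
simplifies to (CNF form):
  f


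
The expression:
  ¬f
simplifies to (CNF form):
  ¬f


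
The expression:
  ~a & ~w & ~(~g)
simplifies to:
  g & ~a & ~w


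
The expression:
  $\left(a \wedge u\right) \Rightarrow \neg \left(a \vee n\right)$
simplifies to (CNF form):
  $\neg a \vee \neg u$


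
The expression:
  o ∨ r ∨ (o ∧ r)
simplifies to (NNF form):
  o ∨ r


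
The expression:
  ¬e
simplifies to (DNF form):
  ¬e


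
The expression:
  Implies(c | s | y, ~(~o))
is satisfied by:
  {o: True, s: False, y: False, c: False}
  {o: True, c: True, s: False, y: False}
  {o: True, y: True, s: False, c: False}
  {o: True, c: True, y: True, s: False}
  {o: True, s: True, y: False, c: False}
  {o: True, c: True, s: True, y: False}
  {o: True, y: True, s: True, c: False}
  {o: True, c: True, y: True, s: True}
  {c: False, s: False, y: False, o: False}


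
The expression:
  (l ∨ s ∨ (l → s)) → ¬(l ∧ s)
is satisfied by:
  {l: False, s: False}
  {s: True, l: False}
  {l: True, s: False}


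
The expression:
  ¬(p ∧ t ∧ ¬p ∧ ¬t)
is always true.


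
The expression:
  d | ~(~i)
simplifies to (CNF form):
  d | i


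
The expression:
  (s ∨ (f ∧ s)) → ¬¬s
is always true.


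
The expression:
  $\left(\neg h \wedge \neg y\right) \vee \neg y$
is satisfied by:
  {y: False}


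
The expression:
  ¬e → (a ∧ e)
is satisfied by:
  {e: True}


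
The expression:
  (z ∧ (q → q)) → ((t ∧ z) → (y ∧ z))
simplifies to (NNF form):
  y ∨ ¬t ∨ ¬z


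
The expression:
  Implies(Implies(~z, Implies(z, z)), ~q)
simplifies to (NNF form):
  ~q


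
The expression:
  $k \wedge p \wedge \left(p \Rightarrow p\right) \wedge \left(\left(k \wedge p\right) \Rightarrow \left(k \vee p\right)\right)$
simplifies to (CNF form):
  $k \wedge p$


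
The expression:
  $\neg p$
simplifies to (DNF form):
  $\neg p$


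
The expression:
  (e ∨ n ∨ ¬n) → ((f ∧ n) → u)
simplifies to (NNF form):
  u ∨ ¬f ∨ ¬n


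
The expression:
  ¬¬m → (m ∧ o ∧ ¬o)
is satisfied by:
  {m: False}


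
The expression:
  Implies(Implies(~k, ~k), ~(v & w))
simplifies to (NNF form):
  ~v | ~w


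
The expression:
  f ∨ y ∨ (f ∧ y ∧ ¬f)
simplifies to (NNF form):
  f ∨ y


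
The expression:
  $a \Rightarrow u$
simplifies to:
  $u \vee \neg a$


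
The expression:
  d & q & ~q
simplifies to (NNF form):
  False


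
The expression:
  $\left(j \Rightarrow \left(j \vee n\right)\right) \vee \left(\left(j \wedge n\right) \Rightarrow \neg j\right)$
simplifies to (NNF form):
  $\text{True}$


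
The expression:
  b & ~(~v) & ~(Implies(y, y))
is never true.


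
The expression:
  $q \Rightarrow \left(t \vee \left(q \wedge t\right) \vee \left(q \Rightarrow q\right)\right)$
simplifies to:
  $\text{True}$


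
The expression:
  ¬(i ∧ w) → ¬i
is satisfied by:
  {w: True, i: False}
  {i: False, w: False}
  {i: True, w: True}


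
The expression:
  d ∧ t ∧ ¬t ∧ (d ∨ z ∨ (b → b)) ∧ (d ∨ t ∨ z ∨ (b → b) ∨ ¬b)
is never true.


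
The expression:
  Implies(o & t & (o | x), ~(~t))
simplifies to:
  True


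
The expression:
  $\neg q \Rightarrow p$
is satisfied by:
  {q: True, p: True}
  {q: True, p: False}
  {p: True, q: False}


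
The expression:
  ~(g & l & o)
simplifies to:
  ~g | ~l | ~o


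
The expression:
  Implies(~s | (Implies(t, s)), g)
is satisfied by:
  {g: True}


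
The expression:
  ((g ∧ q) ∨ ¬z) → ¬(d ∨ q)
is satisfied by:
  {z: True, q: False, g: False, d: False}
  {d: True, z: True, q: False, g: False}
  {z: True, g: True, q: False, d: False}
  {d: True, z: True, g: True, q: False}
  {d: False, q: False, g: False, z: False}
  {g: True, d: False, q: False, z: False}
  {z: True, q: True, d: False, g: False}
  {d: True, z: True, q: True, g: False}


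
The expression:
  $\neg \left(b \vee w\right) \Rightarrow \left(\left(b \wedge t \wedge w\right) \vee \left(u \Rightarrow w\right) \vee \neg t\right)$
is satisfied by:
  {b: True, w: True, u: False, t: False}
  {b: True, u: False, w: False, t: False}
  {w: True, b: False, u: False, t: False}
  {b: False, u: False, w: False, t: False}
  {t: True, b: True, w: True, u: False}
  {t: True, b: True, u: False, w: False}
  {t: True, w: True, b: False, u: False}
  {t: True, b: False, u: False, w: False}
  {b: True, u: True, w: True, t: False}
  {b: True, u: True, t: False, w: False}
  {u: True, w: True, t: False, b: False}
  {u: True, t: False, w: False, b: False}
  {b: True, u: True, t: True, w: True}
  {b: True, u: True, t: True, w: False}
  {u: True, t: True, w: True, b: False}


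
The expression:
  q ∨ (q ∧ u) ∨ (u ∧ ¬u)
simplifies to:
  q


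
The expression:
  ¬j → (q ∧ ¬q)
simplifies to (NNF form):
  j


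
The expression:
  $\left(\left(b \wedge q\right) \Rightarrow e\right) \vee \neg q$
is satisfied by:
  {e: True, q: False, b: False}
  {e: False, q: False, b: False}
  {b: True, e: True, q: False}
  {b: True, e: False, q: False}
  {q: True, e: True, b: False}
  {q: True, e: False, b: False}
  {q: True, b: True, e: True}


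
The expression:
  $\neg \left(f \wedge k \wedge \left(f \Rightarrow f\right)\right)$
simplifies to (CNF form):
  $\neg f \vee \neg k$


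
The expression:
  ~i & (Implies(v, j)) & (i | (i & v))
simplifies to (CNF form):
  False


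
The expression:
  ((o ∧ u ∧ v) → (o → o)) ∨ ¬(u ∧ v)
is always true.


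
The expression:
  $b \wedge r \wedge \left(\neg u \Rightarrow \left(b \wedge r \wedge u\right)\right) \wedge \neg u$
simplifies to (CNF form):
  $\text{False}$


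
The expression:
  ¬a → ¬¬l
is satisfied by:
  {a: True, l: True}
  {a: True, l: False}
  {l: True, a: False}


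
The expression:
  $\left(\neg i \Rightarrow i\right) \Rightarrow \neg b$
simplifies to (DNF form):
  $\neg b \vee \neg i$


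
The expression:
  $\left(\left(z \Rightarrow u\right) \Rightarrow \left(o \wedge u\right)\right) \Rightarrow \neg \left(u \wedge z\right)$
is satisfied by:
  {u: False, z: False, o: False}
  {o: True, u: False, z: False}
  {z: True, u: False, o: False}
  {o: True, z: True, u: False}
  {u: True, o: False, z: False}
  {o: True, u: True, z: False}
  {z: True, u: True, o: False}


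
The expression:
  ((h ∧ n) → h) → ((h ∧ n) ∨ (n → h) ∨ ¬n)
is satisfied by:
  {h: True, n: False}
  {n: False, h: False}
  {n: True, h: True}


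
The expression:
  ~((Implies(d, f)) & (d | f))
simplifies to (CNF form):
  ~f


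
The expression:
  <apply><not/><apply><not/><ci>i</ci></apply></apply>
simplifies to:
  <ci>i</ci>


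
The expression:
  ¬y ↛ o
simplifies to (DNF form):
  ¬o ∧ ¬y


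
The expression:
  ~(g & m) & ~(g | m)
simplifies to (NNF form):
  ~g & ~m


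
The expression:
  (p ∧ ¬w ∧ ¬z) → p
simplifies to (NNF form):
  True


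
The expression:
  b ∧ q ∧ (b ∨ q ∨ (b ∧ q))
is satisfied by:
  {b: True, q: True}


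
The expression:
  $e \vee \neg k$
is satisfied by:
  {e: True, k: False}
  {k: False, e: False}
  {k: True, e: True}


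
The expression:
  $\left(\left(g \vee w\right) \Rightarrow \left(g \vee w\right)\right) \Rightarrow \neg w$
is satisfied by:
  {w: False}


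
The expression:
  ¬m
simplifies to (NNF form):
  ¬m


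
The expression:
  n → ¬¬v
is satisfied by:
  {v: True, n: False}
  {n: False, v: False}
  {n: True, v: True}


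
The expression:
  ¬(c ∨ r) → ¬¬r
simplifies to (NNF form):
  c ∨ r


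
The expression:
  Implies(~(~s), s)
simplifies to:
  True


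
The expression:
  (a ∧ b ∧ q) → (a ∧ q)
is always true.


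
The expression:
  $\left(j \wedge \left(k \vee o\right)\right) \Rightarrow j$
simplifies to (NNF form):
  $\text{True}$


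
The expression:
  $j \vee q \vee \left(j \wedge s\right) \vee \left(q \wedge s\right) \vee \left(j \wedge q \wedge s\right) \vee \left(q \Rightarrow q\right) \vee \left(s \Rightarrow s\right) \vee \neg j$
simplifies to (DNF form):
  $\text{True}$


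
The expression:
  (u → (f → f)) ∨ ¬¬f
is always true.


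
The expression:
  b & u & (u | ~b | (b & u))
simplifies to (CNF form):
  b & u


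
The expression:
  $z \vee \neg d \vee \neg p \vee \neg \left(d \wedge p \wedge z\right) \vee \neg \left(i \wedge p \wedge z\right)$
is always true.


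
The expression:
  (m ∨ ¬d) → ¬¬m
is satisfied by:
  {d: True, m: True}
  {d: True, m: False}
  {m: True, d: False}


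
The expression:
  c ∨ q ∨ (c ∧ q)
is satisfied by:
  {q: True, c: True}
  {q: True, c: False}
  {c: True, q: False}


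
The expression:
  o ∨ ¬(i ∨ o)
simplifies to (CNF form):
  o ∨ ¬i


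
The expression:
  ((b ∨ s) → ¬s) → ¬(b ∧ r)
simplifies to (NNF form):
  s ∨ ¬b ∨ ¬r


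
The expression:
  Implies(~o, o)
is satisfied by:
  {o: True}


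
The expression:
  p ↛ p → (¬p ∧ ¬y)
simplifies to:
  True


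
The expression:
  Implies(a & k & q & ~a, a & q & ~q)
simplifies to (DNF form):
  True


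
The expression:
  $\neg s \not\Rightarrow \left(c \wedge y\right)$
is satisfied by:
  {s: False, c: False, y: False}
  {y: True, s: False, c: False}
  {c: True, s: False, y: False}


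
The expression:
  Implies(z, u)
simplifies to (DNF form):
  u | ~z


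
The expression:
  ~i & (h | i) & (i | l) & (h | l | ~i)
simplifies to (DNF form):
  h & l & ~i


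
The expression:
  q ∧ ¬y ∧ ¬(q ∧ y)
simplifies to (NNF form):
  q ∧ ¬y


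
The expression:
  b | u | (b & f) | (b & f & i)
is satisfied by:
  {b: True, u: True}
  {b: True, u: False}
  {u: True, b: False}


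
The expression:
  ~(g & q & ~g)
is always true.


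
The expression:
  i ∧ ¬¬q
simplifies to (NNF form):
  i ∧ q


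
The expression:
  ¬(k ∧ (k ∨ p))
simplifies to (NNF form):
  ¬k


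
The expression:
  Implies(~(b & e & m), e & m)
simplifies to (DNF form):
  e & m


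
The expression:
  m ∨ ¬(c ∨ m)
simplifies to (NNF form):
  m ∨ ¬c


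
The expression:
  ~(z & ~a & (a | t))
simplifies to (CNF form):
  a | ~t | ~z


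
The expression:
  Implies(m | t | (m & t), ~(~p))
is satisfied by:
  {p: True, m: False, t: False}
  {t: True, p: True, m: False}
  {p: True, m: True, t: False}
  {t: True, p: True, m: True}
  {t: False, m: False, p: False}


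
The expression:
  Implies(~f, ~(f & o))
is always true.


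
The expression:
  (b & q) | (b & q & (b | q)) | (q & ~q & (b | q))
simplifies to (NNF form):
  b & q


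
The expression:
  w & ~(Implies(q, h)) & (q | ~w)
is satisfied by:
  {w: True, q: True, h: False}


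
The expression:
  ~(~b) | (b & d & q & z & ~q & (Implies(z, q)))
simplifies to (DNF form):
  b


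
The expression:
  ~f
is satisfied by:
  {f: False}


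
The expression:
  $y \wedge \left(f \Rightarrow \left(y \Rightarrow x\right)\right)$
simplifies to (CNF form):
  $y \wedge \left(x \vee \neg f\right)$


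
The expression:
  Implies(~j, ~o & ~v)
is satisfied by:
  {j: True, o: False, v: False}
  {v: True, j: True, o: False}
  {j: True, o: True, v: False}
  {v: True, j: True, o: True}
  {v: False, o: False, j: False}


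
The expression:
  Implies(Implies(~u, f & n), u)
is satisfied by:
  {u: True, n: False, f: False}
  {u: False, n: False, f: False}
  {f: True, u: True, n: False}
  {f: True, u: False, n: False}
  {n: True, u: True, f: False}
  {n: True, u: False, f: False}
  {n: True, f: True, u: True}


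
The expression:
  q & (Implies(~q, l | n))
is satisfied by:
  {q: True}


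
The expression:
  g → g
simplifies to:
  True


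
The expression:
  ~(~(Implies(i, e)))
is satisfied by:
  {e: True, i: False}
  {i: False, e: False}
  {i: True, e: True}


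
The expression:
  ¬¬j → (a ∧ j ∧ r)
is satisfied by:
  {r: True, a: True, j: False}
  {r: True, a: False, j: False}
  {a: True, r: False, j: False}
  {r: False, a: False, j: False}
  {r: True, j: True, a: True}


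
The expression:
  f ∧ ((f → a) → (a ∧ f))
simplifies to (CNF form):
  f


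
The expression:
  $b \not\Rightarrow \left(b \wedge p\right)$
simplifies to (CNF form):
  $b \wedge \neg p$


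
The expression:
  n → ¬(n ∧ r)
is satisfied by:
  {n: False, r: False}
  {r: True, n: False}
  {n: True, r: False}


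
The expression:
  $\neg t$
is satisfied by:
  {t: False}


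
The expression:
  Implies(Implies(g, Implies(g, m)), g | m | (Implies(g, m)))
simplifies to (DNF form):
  True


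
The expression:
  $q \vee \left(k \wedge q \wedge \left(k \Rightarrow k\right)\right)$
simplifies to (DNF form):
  $q$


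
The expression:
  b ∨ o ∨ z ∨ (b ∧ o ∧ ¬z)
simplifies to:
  b ∨ o ∨ z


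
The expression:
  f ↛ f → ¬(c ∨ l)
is always true.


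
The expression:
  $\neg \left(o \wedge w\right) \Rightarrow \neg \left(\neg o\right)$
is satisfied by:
  {o: True}


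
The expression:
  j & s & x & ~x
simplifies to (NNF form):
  False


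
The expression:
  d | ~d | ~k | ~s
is always true.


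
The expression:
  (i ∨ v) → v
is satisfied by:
  {v: True, i: False}
  {i: False, v: False}
  {i: True, v: True}


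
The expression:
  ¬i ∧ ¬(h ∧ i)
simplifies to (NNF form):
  ¬i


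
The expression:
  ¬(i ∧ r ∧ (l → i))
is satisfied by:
  {i: False, r: False}
  {r: True, i: False}
  {i: True, r: False}


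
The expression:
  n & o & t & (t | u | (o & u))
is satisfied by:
  {t: True, o: True, n: True}


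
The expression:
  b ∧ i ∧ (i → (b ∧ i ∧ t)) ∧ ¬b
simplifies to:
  False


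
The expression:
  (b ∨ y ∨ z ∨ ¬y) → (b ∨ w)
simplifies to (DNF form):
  b ∨ w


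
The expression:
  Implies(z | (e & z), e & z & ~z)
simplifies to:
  ~z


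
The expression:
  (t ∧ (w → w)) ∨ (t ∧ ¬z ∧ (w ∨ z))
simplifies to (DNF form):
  t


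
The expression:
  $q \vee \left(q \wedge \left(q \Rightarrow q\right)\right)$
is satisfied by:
  {q: True}


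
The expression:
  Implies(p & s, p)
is always true.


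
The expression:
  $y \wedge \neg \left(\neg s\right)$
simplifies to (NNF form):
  $s \wedge y$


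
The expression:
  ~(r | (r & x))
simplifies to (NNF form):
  ~r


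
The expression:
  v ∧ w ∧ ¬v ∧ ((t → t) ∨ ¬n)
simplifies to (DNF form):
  False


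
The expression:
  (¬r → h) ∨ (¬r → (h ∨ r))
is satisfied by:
  {r: True, h: True}
  {r: True, h: False}
  {h: True, r: False}


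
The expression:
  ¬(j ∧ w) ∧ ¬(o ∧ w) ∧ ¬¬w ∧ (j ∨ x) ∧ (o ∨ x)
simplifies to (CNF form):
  w ∧ x ∧ ¬j ∧ ¬o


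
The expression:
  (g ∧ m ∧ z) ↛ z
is never true.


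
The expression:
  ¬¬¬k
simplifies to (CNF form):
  ¬k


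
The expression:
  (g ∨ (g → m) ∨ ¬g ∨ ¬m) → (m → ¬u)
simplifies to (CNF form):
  ¬m ∨ ¬u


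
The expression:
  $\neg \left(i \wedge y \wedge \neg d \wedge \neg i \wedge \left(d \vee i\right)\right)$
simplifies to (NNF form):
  $\text{True}$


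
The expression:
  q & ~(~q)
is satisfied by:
  {q: True}


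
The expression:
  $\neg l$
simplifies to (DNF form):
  $\neg l$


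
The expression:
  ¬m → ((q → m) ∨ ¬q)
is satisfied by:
  {m: True, q: False}
  {q: False, m: False}
  {q: True, m: True}


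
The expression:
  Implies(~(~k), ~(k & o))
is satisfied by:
  {k: False, o: False}
  {o: True, k: False}
  {k: True, o: False}


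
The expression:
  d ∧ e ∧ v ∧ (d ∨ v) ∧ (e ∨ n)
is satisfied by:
  {e: True, d: True, v: True}


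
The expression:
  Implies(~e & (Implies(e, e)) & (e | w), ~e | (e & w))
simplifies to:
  True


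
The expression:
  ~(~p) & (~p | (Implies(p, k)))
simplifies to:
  k & p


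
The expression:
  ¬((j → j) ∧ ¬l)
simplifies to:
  l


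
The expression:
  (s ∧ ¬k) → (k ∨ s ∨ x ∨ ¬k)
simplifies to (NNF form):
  True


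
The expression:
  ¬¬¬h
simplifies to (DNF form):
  ¬h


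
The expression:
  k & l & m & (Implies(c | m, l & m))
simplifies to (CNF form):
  k & l & m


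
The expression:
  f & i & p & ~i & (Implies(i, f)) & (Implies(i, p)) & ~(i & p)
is never true.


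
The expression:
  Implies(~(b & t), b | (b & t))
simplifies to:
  b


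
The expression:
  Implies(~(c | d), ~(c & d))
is always true.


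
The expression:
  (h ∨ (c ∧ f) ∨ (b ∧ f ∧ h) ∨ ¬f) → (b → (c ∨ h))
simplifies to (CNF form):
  c ∨ f ∨ h ∨ ¬b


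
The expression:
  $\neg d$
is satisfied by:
  {d: False}


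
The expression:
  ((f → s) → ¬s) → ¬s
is always true.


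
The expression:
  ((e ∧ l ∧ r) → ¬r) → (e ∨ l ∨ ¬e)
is always true.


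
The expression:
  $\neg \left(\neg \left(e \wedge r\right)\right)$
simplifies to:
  $e \wedge r$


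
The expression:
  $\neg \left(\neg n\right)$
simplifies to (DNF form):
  $n$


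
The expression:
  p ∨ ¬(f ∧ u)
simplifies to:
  p ∨ ¬f ∨ ¬u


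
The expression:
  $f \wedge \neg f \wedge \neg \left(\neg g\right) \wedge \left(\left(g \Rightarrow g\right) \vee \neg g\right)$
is never true.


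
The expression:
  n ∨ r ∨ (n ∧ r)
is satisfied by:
  {r: True, n: True}
  {r: True, n: False}
  {n: True, r: False}


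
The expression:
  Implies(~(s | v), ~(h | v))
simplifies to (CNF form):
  s | v | ~h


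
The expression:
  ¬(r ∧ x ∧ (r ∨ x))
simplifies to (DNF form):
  ¬r ∨ ¬x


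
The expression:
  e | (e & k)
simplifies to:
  e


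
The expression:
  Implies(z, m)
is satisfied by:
  {m: True, z: False}
  {z: False, m: False}
  {z: True, m: True}


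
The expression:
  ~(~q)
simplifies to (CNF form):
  q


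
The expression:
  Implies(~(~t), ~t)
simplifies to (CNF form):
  ~t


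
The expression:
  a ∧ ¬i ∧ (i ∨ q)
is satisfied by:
  {a: True, q: True, i: False}


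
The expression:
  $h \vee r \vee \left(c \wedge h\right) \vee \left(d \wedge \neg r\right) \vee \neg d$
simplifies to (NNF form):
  $\text{True}$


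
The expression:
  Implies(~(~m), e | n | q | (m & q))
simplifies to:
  e | n | q | ~m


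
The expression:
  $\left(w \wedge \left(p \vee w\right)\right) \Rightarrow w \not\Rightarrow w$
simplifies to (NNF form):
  $\neg w$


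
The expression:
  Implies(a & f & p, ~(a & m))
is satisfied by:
  {p: False, m: False, a: False, f: False}
  {f: True, p: False, m: False, a: False}
  {a: True, p: False, m: False, f: False}
  {f: True, a: True, p: False, m: False}
  {m: True, f: False, p: False, a: False}
  {f: True, m: True, p: False, a: False}
  {a: True, m: True, f: False, p: False}
  {f: True, a: True, m: True, p: False}
  {p: True, a: False, m: False, f: False}
  {f: True, p: True, a: False, m: False}
  {a: True, p: True, f: False, m: False}
  {f: True, a: True, p: True, m: False}
  {m: True, p: True, a: False, f: False}
  {f: True, m: True, p: True, a: False}
  {a: True, m: True, p: True, f: False}


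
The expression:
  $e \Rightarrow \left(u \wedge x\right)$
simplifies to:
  $\left(u \wedge x\right) \vee \neg e$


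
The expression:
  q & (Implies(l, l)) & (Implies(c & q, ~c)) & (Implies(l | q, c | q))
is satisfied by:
  {q: True, c: False}


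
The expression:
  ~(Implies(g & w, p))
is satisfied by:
  {w: True, g: True, p: False}


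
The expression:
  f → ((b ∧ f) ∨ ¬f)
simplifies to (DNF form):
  b ∨ ¬f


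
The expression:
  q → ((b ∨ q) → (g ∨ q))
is always true.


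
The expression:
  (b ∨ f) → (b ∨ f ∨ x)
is always true.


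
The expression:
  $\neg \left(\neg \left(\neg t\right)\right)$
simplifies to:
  $\neg t$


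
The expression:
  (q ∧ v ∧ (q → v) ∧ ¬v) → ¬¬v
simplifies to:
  True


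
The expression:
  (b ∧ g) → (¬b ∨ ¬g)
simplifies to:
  ¬b ∨ ¬g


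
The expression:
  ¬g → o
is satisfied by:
  {o: True, g: True}
  {o: True, g: False}
  {g: True, o: False}


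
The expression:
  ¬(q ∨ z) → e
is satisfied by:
  {q: True, z: True, e: True}
  {q: True, z: True, e: False}
  {q: True, e: True, z: False}
  {q: True, e: False, z: False}
  {z: True, e: True, q: False}
  {z: True, e: False, q: False}
  {e: True, z: False, q: False}


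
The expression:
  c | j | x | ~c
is always true.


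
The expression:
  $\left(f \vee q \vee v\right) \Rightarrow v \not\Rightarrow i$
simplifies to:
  $\left(v \vee \neg f\right) \wedge \left(v \vee \neg q\right) \wedge \left(\neg i \vee \neg v\right)$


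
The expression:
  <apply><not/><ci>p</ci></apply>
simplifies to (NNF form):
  <apply><not/><ci>p</ci></apply>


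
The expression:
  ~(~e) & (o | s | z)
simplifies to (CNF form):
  e & (o | s | z)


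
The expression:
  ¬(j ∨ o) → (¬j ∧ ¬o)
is always true.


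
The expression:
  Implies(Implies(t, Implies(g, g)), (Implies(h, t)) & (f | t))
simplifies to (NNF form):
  t | (f & ~h)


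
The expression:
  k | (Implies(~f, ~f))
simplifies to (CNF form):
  True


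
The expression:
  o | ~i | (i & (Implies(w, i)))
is always true.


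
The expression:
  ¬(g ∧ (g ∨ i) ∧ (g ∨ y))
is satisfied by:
  {g: False}


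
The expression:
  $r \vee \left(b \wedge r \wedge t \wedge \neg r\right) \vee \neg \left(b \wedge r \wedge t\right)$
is always true.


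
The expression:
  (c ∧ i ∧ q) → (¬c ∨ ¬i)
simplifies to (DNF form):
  ¬c ∨ ¬i ∨ ¬q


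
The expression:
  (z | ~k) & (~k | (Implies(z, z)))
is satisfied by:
  {z: True, k: False}
  {k: False, z: False}
  {k: True, z: True}


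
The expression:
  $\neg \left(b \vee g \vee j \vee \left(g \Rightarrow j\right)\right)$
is never true.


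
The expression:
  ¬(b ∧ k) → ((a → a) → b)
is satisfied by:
  {b: True}


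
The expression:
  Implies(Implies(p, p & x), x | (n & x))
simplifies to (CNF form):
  p | x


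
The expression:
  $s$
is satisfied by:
  {s: True}


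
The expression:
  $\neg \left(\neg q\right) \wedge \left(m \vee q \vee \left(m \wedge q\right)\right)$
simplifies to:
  $q$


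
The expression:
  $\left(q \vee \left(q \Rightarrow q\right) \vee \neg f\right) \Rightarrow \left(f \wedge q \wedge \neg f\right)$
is never true.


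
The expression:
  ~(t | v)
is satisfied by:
  {v: False, t: False}


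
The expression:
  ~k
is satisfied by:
  {k: False}


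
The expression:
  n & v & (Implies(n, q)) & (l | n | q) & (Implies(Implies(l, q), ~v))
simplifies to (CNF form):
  False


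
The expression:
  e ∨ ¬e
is always true.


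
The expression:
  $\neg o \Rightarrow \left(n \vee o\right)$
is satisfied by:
  {n: True, o: True}
  {n: True, o: False}
  {o: True, n: False}


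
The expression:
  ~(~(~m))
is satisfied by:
  {m: False}


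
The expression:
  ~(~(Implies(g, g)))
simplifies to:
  True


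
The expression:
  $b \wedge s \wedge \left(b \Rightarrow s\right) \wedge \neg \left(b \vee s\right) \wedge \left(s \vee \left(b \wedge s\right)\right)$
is never true.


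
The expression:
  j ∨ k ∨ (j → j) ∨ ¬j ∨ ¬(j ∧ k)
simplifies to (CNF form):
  True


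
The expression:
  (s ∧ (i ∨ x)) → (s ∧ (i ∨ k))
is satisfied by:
  {i: True, k: True, s: False, x: False}
  {i: True, s: False, k: False, x: False}
  {k: True, i: False, s: False, x: False}
  {i: False, s: False, k: False, x: False}
  {x: True, i: True, k: True, s: False}
  {x: True, i: True, s: False, k: False}
  {x: True, k: True, i: False, s: False}
  {x: True, i: False, s: False, k: False}
  {i: True, s: True, k: True, x: False}
  {i: True, s: True, x: False, k: False}
  {s: True, k: True, x: False, i: False}
  {s: True, x: False, k: False, i: False}
  {i: True, s: True, x: True, k: True}
  {i: True, s: True, x: True, k: False}
  {s: True, x: True, k: True, i: False}


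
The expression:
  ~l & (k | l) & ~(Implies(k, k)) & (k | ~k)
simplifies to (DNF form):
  False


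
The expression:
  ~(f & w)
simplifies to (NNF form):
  ~f | ~w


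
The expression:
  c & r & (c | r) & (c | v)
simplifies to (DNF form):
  c & r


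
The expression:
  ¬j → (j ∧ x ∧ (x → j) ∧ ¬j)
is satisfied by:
  {j: True}


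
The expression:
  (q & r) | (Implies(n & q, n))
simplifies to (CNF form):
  True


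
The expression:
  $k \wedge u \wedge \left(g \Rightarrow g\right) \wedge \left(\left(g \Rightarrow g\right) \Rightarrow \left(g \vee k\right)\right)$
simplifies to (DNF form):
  $k \wedge u$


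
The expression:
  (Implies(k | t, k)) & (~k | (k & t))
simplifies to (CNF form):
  (k | ~k) & (k | ~t) & (t | ~k) & (t | ~t)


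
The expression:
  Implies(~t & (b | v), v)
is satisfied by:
  {t: True, v: True, b: False}
  {t: True, v: False, b: False}
  {v: True, t: False, b: False}
  {t: False, v: False, b: False}
  {b: True, t: True, v: True}
  {b: True, t: True, v: False}
  {b: True, v: True, t: False}


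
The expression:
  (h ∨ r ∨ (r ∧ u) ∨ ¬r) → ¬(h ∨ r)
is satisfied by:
  {r: False, h: False}


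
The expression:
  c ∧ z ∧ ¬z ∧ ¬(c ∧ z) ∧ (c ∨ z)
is never true.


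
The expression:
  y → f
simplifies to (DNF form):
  f ∨ ¬y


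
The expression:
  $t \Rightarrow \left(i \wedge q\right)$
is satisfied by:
  {q: True, i: True, t: False}
  {q: True, i: False, t: False}
  {i: True, q: False, t: False}
  {q: False, i: False, t: False}
  {q: True, t: True, i: True}


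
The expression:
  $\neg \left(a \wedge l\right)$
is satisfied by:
  {l: False, a: False}
  {a: True, l: False}
  {l: True, a: False}


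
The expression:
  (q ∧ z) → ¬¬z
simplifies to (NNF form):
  True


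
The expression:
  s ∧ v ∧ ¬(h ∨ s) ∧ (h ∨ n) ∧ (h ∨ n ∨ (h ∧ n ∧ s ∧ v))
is never true.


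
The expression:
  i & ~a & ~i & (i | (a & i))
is never true.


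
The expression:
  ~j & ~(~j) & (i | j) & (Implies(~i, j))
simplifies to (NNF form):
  False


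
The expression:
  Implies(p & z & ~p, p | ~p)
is always true.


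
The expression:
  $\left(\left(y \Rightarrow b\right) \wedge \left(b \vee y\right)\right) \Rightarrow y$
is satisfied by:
  {y: True, b: False}
  {b: False, y: False}
  {b: True, y: True}


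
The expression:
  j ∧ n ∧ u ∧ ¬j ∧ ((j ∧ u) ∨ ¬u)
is never true.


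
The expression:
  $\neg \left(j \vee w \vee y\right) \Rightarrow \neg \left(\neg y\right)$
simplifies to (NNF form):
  $j \vee w \vee y$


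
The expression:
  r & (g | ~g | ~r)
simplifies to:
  r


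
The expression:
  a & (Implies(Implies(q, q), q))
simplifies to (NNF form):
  a & q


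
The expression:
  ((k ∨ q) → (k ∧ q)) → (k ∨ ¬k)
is always true.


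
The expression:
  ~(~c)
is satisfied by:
  {c: True}


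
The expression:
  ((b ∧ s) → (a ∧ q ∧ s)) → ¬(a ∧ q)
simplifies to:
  ¬a ∨ ¬q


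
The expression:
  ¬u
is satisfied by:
  {u: False}


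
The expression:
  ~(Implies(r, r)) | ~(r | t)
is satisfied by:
  {r: False, t: False}


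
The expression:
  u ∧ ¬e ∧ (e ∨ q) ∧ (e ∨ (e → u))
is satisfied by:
  {u: True, q: True, e: False}


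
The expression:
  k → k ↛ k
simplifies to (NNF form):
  ¬k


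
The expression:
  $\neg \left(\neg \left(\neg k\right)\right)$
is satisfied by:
  {k: False}


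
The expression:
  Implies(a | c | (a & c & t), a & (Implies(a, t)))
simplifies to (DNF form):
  (a & t) | (~a & ~c)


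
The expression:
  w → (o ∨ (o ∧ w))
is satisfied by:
  {o: True, w: False}
  {w: False, o: False}
  {w: True, o: True}


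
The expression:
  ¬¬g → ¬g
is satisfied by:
  {g: False}


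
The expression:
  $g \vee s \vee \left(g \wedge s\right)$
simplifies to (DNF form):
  $g \vee s$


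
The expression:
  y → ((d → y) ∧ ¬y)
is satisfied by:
  {y: False}


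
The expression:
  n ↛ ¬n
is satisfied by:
  {n: True}


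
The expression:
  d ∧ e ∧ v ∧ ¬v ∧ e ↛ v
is never true.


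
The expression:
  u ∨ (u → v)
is always true.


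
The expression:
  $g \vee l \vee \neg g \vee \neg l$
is always true.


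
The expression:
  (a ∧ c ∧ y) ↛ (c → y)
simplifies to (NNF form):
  False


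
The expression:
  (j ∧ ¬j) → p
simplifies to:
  True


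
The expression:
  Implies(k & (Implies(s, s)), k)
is always true.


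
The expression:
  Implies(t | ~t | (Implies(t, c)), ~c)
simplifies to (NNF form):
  ~c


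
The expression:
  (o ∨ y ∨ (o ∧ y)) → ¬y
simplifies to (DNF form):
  ¬y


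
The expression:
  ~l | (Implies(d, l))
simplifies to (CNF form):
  True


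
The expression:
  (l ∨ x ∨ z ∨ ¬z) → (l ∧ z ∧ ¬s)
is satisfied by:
  {z: True, l: True, s: False}


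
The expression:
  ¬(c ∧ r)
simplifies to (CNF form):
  ¬c ∨ ¬r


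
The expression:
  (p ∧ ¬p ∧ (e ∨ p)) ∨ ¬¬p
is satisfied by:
  {p: True}


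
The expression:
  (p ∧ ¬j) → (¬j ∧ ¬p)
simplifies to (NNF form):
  j ∨ ¬p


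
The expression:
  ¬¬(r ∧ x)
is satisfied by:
  {r: True, x: True}


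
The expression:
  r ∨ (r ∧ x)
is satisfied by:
  {r: True}


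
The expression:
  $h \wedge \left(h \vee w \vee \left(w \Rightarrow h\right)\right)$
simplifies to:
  $h$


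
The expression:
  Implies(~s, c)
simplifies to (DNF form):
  c | s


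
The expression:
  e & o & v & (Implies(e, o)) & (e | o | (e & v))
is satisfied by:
  {e: True, o: True, v: True}


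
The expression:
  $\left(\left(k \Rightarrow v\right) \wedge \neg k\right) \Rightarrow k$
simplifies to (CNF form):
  $k$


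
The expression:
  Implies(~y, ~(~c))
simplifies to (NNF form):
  c | y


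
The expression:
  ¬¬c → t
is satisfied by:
  {t: True, c: False}
  {c: False, t: False}
  {c: True, t: True}


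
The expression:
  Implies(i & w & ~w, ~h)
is always true.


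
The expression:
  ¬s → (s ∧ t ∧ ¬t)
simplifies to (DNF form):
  s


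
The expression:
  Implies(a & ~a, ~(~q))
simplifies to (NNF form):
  True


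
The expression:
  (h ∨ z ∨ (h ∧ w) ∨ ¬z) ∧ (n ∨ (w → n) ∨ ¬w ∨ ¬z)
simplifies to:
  n ∨ ¬w ∨ ¬z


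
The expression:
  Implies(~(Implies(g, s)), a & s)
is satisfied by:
  {s: True, g: False}
  {g: False, s: False}
  {g: True, s: True}


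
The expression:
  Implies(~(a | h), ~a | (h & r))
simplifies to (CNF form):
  True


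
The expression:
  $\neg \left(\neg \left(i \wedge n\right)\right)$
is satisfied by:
  {i: True, n: True}


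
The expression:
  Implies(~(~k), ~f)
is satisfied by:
  {k: False, f: False}
  {f: True, k: False}
  {k: True, f: False}


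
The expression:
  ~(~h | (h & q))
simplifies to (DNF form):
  h & ~q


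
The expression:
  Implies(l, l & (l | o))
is always true.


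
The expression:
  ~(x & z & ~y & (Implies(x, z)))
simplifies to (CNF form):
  y | ~x | ~z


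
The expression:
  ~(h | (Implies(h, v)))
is never true.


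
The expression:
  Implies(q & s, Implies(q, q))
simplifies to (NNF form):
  True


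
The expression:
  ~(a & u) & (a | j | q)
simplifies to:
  (a & ~u) | (j & ~a) | (q & ~a)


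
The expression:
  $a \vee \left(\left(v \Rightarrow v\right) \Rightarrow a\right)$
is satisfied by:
  {a: True}


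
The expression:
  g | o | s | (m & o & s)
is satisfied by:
  {o: True, g: True, s: True}
  {o: True, g: True, s: False}
  {o: True, s: True, g: False}
  {o: True, s: False, g: False}
  {g: True, s: True, o: False}
  {g: True, s: False, o: False}
  {s: True, g: False, o: False}


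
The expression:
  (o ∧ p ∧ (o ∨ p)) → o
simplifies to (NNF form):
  True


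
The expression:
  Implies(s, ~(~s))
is always true.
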